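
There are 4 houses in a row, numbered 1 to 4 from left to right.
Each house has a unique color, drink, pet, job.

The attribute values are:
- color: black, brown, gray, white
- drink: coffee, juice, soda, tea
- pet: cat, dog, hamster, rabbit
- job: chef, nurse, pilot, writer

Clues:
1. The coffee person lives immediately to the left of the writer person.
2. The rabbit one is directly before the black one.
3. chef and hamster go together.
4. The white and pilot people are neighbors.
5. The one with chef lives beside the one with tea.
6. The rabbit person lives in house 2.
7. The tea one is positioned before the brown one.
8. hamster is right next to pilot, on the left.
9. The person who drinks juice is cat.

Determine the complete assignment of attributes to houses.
Solution:

House | Color | Drink | Pet | Job
---------------------------------
  1   | white | soda | hamster | chef
  2   | gray | tea | rabbit | pilot
  3   | black | coffee | dog | nurse
  4   | brown | juice | cat | writer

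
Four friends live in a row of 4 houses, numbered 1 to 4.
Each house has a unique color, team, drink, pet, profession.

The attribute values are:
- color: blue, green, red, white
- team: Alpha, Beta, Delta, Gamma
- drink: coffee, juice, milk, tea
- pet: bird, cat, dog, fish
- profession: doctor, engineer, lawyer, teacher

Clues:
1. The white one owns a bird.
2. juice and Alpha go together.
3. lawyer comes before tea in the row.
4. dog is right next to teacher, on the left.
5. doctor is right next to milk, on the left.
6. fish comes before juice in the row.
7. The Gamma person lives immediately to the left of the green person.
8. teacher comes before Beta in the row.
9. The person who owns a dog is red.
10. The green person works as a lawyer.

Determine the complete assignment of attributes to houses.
Solution:

House | Color | Team | Drink | Pet | Profession
-----------------------------------------------
  1   | red | Delta | coffee | dog | doctor
  2   | blue | Gamma | milk | fish | teacher
  3   | green | Alpha | juice | cat | lawyer
  4   | white | Beta | tea | bird | engineer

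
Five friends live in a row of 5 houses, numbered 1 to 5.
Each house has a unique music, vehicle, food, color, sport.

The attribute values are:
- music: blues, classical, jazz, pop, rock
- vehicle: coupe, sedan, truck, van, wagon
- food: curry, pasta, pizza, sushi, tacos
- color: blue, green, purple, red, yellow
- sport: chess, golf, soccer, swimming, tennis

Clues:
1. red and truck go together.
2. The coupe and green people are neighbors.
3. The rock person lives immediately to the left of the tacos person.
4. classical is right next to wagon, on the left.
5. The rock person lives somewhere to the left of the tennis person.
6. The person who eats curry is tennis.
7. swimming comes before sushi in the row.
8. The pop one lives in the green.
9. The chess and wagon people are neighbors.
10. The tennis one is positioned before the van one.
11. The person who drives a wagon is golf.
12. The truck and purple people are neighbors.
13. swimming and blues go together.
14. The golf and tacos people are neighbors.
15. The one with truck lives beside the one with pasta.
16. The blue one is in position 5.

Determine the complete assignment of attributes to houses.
Solution:

House | Music | Vehicle | Food | Color | Sport
----------------------------------------------
  1   | classical | truck | pizza | red | chess
  2   | rock | wagon | pasta | purple | golf
  3   | blues | coupe | tacos | yellow | swimming
  4   | pop | sedan | curry | green | tennis
  5   | jazz | van | sushi | blue | soccer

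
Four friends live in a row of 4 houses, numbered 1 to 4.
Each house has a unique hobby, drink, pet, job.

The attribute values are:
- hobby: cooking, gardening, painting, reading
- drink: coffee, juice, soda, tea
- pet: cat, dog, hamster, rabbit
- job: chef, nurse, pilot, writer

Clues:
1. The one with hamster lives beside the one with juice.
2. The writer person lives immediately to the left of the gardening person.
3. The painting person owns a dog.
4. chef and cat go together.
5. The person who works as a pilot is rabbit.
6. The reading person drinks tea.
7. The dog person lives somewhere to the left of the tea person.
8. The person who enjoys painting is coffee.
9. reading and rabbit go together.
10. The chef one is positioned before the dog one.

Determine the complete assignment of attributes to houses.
Solution:

House | Hobby | Drink | Pet | Job
---------------------------------
  1   | cooking | soda | hamster | writer
  2   | gardening | juice | cat | chef
  3   | painting | coffee | dog | nurse
  4   | reading | tea | rabbit | pilot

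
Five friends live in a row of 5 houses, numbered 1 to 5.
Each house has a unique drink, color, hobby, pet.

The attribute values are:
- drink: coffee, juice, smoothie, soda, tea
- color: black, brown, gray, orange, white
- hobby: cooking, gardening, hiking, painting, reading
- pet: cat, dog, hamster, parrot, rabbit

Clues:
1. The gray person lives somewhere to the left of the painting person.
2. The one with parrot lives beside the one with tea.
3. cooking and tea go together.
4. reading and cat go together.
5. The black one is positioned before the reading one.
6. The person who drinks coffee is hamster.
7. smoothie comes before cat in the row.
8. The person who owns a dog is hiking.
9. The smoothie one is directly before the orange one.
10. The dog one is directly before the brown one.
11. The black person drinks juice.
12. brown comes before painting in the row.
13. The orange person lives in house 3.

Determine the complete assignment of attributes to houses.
Solution:

House | Drink | Color | Hobby | Pet
-----------------------------------
  1   | juice | black | hiking | dog
  2   | smoothie | brown | gardening | parrot
  3   | tea | orange | cooking | rabbit
  4   | soda | gray | reading | cat
  5   | coffee | white | painting | hamster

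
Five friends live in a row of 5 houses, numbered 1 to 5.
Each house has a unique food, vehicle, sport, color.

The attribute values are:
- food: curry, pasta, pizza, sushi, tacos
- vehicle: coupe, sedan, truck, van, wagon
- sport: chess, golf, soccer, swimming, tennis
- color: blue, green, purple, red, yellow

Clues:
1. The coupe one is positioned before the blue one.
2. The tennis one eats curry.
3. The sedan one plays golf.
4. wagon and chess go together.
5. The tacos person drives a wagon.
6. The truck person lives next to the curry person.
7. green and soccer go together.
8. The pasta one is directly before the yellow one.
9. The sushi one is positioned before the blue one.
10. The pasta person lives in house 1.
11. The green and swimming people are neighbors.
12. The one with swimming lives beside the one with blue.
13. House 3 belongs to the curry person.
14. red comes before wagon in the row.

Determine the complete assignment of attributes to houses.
Solution:

House | Food | Vehicle | Sport | Color
--------------------------------------
  1   | pasta | coupe | soccer | green
  2   | sushi | truck | swimming | yellow
  3   | curry | van | tennis | blue
  4   | pizza | sedan | golf | red
  5   | tacos | wagon | chess | purple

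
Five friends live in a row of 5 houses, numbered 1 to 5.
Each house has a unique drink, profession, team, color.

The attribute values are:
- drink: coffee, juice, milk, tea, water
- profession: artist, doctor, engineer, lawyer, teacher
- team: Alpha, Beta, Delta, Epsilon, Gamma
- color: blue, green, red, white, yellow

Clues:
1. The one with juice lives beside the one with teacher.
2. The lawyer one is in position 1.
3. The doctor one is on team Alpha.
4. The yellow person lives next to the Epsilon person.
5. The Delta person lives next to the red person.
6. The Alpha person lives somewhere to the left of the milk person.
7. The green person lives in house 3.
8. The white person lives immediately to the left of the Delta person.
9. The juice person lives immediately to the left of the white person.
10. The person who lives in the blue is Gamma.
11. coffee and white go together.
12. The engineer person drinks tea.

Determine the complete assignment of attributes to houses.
Solution:

House | Drink | Profession | Team | Color
-----------------------------------------
  1   | juice | lawyer | Beta | yellow
  2   | coffee | teacher | Epsilon | white
  3   | tea | engineer | Delta | green
  4   | water | doctor | Alpha | red
  5   | milk | artist | Gamma | blue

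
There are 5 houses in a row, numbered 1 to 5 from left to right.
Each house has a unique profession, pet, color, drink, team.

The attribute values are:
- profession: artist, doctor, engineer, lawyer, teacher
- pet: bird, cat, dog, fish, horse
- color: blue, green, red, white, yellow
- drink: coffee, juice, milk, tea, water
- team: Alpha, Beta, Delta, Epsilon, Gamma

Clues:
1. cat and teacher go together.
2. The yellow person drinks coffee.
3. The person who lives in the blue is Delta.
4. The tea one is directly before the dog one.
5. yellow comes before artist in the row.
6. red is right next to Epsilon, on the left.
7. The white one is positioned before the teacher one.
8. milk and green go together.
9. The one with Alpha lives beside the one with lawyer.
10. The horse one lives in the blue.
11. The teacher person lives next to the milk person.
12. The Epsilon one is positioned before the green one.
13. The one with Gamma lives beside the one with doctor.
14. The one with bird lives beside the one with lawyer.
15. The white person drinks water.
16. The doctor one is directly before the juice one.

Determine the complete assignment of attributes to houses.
Solution:

House | Profession | Pet | Color | Drink | Team
-----------------------------------------------
  1   | engineer | bird | red | tea | Alpha
  2   | lawyer | dog | white | water | Epsilon
  3   | teacher | cat | yellow | coffee | Gamma
  4   | doctor | fish | green | milk | Beta
  5   | artist | horse | blue | juice | Delta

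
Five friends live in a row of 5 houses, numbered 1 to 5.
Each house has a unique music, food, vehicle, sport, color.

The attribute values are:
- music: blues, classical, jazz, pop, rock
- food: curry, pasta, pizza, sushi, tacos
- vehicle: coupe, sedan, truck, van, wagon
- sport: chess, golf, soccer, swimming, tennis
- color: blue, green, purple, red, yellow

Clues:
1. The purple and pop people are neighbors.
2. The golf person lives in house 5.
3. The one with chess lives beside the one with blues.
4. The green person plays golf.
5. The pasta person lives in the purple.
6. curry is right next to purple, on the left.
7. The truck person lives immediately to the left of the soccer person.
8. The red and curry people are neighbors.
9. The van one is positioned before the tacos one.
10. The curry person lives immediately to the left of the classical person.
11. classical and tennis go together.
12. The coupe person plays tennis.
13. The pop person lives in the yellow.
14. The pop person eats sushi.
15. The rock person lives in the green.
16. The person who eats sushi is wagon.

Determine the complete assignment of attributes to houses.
Solution:

House | Music | Food | Vehicle | Sport | Color
----------------------------------------------
  1   | jazz | pizza | truck | chess | red
  2   | blues | curry | van | soccer | blue
  3   | classical | pasta | coupe | tennis | purple
  4   | pop | sushi | wagon | swimming | yellow
  5   | rock | tacos | sedan | golf | green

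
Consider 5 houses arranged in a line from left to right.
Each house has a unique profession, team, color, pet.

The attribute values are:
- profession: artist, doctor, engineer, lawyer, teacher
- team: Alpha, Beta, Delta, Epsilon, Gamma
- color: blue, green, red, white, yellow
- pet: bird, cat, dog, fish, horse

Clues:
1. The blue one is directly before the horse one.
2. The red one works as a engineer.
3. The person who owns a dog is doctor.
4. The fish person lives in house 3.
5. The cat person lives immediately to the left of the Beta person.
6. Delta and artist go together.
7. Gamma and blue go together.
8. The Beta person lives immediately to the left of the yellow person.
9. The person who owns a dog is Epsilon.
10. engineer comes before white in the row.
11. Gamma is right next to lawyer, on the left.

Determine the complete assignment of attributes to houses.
Solution:

House | Profession | Team | Color | Pet
---------------------------------------
  1   | teacher | Gamma | blue | cat
  2   | lawyer | Beta | green | horse
  3   | artist | Delta | yellow | fish
  4   | engineer | Alpha | red | bird
  5   | doctor | Epsilon | white | dog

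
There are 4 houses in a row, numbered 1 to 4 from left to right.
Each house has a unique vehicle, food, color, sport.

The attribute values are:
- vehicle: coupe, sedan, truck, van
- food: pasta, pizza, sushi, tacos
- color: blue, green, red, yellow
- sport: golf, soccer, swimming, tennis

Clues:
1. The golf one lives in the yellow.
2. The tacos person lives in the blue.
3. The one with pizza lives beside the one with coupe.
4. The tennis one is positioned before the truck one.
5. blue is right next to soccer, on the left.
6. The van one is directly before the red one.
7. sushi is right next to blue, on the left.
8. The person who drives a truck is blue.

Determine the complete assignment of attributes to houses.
Solution:

House | Vehicle | Food | Color | Sport
--------------------------------------
  1   | van | pizza | yellow | golf
  2   | coupe | sushi | red | tennis
  3   | truck | tacos | blue | swimming
  4   | sedan | pasta | green | soccer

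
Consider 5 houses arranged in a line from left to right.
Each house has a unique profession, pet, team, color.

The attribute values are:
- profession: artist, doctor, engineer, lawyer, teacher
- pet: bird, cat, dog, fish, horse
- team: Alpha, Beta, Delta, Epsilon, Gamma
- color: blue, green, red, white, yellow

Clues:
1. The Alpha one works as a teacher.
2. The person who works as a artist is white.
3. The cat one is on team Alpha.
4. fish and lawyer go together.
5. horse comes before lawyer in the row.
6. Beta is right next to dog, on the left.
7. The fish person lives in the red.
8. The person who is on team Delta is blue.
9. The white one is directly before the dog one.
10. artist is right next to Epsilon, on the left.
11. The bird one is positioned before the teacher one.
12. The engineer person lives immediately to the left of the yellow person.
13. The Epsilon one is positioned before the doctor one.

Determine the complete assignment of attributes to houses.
Solution:

House | Profession | Pet | Team | Color
---------------------------------------
  1   | artist | bird | Beta | white
  2   | engineer | dog | Epsilon | green
  3   | teacher | cat | Alpha | yellow
  4   | doctor | horse | Delta | blue
  5   | lawyer | fish | Gamma | red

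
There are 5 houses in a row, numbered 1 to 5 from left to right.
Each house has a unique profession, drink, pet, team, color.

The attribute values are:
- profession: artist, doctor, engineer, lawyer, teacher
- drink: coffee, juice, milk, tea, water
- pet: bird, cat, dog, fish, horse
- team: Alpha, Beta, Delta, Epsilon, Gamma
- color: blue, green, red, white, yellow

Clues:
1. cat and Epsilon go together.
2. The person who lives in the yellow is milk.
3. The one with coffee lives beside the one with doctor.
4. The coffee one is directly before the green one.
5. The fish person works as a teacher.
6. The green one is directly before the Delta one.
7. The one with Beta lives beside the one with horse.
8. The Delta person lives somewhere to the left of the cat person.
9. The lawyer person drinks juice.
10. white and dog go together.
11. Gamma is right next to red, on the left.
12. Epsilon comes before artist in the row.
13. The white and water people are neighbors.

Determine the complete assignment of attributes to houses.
Solution:

House | Profession | Drink | Pet | Team | Color
-----------------------------------------------
  1   | engineer | coffee | dog | Beta | white
  2   | doctor | water | horse | Gamma | green
  3   | teacher | tea | fish | Delta | red
  4   | lawyer | juice | cat | Epsilon | blue
  5   | artist | milk | bird | Alpha | yellow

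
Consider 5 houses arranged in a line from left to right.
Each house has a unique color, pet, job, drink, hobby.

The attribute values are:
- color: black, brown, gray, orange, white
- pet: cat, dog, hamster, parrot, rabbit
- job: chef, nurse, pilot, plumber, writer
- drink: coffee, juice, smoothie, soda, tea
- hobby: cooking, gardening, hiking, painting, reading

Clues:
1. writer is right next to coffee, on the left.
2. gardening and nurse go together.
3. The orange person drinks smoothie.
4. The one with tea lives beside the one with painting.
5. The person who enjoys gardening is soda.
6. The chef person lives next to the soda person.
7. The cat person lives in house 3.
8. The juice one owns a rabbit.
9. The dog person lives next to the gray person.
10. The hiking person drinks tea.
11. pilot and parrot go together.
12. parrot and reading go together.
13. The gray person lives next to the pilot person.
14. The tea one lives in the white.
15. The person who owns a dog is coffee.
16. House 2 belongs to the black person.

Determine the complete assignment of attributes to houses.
Solution:

House | Color | Pet | Job | Drink | Hobby
-----------------------------------------
  1   | white | hamster | writer | tea | hiking
  2   | black | dog | chef | coffee | painting
  3   | gray | cat | nurse | soda | gardening
  4   | orange | parrot | pilot | smoothie | reading
  5   | brown | rabbit | plumber | juice | cooking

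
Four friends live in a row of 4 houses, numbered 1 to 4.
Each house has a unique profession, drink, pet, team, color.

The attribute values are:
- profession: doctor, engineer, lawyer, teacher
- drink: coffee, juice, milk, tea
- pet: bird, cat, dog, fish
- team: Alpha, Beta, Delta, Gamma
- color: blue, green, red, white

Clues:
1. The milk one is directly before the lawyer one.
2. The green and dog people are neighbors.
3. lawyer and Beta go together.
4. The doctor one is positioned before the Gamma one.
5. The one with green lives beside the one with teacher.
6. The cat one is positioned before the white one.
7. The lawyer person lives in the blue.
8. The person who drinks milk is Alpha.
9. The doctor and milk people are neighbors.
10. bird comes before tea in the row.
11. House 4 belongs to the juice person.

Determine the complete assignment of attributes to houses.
Solution:

House | Profession | Drink | Pet | Team | Color
-----------------------------------------------
  1   | doctor | coffee | bird | Delta | green
  2   | teacher | milk | dog | Alpha | red
  3   | lawyer | tea | cat | Beta | blue
  4   | engineer | juice | fish | Gamma | white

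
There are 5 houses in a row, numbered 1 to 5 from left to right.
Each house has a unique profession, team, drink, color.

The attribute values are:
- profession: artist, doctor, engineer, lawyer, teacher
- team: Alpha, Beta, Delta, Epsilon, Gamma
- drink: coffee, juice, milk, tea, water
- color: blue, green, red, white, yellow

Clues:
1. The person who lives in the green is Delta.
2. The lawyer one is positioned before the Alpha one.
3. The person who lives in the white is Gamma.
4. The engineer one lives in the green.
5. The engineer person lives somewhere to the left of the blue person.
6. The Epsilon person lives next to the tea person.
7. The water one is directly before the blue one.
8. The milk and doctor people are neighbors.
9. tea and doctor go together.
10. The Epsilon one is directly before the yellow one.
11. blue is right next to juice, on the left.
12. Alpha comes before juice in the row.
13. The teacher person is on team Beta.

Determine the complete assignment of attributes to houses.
Solution:

House | Profession | Team | Drink | Color
-----------------------------------------
  1   | lawyer | Epsilon | milk | red
  2   | doctor | Alpha | tea | yellow
  3   | engineer | Delta | water | green
  4   | teacher | Beta | coffee | blue
  5   | artist | Gamma | juice | white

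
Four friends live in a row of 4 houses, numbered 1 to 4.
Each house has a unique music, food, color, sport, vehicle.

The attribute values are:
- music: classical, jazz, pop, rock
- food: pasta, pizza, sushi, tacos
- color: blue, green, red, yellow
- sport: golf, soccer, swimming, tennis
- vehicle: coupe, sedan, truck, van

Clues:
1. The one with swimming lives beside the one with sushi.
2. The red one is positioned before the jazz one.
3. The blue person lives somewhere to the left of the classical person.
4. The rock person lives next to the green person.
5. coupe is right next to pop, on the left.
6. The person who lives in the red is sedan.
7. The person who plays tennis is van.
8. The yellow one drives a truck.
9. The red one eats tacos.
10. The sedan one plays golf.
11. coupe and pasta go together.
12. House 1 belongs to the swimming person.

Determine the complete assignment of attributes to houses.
Solution:

House | Music | Food | Color | Sport | Vehicle
----------------------------------------------
  1   | rock | pasta | blue | swimming | coupe
  2   | pop | sushi | green | tennis | van
  3   | classical | tacos | red | golf | sedan
  4   | jazz | pizza | yellow | soccer | truck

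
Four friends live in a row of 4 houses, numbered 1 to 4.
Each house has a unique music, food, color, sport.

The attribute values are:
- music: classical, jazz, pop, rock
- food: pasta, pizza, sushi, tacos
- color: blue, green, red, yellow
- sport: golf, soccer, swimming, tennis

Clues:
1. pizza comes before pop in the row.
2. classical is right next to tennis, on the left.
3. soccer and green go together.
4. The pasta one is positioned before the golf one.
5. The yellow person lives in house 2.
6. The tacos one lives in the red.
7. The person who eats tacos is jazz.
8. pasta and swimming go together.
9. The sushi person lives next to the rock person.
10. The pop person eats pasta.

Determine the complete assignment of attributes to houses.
Solution:

House | Music | Food | Color | Sport
------------------------------------
  1   | classical | sushi | green | soccer
  2   | rock | pizza | yellow | tennis
  3   | pop | pasta | blue | swimming
  4   | jazz | tacos | red | golf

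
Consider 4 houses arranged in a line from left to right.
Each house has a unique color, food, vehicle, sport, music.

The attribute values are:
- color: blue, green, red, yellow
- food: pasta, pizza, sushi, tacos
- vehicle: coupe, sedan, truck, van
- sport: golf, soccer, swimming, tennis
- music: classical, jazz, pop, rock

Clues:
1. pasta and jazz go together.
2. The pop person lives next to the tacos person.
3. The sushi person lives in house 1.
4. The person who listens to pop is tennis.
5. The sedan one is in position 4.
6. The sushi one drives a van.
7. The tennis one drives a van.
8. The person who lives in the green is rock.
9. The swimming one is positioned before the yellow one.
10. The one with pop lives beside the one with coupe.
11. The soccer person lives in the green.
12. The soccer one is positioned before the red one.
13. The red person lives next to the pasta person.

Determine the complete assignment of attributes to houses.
Solution:

House | Color | Food | Vehicle | Sport | Music
----------------------------------------------
  1   | blue | sushi | van | tennis | pop
  2   | green | tacos | coupe | soccer | rock
  3   | red | pizza | truck | swimming | classical
  4   | yellow | pasta | sedan | golf | jazz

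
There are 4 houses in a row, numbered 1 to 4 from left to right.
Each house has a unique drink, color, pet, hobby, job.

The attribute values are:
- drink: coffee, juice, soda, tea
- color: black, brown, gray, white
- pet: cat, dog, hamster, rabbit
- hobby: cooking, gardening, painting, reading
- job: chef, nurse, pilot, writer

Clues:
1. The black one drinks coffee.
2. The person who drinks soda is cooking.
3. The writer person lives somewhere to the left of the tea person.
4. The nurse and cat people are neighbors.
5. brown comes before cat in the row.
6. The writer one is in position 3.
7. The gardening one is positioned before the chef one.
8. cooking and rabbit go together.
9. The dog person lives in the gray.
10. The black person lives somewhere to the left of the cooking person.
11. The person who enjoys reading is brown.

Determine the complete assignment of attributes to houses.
Solution:

House | Drink | Color | Pet | Hobby | Job
-----------------------------------------
  1   | juice | brown | hamster | reading | nurse
  2   | coffee | black | cat | gardening | pilot
  3   | soda | white | rabbit | cooking | writer
  4   | tea | gray | dog | painting | chef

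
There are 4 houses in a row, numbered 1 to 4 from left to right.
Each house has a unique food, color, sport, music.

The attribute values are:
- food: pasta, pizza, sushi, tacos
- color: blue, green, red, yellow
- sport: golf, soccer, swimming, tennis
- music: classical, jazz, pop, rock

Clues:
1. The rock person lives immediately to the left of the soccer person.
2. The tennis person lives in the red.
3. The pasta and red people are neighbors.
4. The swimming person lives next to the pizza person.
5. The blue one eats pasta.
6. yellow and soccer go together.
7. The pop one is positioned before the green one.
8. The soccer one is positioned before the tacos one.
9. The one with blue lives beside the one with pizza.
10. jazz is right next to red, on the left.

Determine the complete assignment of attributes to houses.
Solution:

House | Food | Color | Sport | Music
------------------------------------
  1   | pasta | blue | swimming | jazz
  2   | pizza | red | tennis | rock
  3   | sushi | yellow | soccer | pop
  4   | tacos | green | golf | classical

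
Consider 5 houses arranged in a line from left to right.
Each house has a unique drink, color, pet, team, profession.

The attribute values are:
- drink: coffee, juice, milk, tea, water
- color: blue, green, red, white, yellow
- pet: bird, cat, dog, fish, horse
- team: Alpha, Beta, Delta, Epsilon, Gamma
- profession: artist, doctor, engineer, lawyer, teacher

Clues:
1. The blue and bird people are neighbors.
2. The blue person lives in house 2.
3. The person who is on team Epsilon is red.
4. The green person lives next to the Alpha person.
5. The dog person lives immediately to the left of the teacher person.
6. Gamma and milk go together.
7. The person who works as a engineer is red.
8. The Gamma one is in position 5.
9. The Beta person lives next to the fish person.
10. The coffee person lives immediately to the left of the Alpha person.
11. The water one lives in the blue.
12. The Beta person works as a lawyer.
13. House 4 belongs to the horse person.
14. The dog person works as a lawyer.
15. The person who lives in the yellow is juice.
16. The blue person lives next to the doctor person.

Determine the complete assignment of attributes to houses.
Solution:

House | Drink | Color | Pet | Team | Profession
-----------------------------------------------
  1   | coffee | green | dog | Beta | lawyer
  2   | water | blue | fish | Alpha | teacher
  3   | juice | yellow | bird | Delta | doctor
  4   | tea | red | horse | Epsilon | engineer
  5   | milk | white | cat | Gamma | artist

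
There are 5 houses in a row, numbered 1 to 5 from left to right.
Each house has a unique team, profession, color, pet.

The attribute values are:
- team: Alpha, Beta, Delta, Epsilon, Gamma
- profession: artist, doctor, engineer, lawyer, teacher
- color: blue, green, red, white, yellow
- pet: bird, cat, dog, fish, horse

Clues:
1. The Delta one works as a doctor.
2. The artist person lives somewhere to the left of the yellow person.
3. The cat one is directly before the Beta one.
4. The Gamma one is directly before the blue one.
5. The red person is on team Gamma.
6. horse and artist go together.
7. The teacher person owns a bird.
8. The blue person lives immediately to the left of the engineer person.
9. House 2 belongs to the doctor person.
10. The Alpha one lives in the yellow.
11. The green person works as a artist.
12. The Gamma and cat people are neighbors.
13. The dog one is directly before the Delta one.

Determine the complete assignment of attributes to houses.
Solution:

House | Team | Profession | Color | Pet
---------------------------------------
  1   | Gamma | lawyer | red | dog
  2   | Delta | doctor | blue | cat
  3   | Beta | engineer | white | fish
  4   | Epsilon | artist | green | horse
  5   | Alpha | teacher | yellow | bird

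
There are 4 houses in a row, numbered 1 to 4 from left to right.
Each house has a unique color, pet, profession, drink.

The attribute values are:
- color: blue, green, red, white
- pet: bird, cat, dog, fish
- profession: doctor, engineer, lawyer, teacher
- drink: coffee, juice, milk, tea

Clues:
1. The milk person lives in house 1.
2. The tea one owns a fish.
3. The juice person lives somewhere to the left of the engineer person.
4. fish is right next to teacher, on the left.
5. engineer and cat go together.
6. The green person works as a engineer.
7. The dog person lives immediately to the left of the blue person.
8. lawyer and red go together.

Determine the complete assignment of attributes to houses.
Solution:

House | Color | Pet | Profession | Drink
----------------------------------------
  1   | red | dog | lawyer | milk
  2   | blue | fish | doctor | tea
  3   | white | bird | teacher | juice
  4   | green | cat | engineer | coffee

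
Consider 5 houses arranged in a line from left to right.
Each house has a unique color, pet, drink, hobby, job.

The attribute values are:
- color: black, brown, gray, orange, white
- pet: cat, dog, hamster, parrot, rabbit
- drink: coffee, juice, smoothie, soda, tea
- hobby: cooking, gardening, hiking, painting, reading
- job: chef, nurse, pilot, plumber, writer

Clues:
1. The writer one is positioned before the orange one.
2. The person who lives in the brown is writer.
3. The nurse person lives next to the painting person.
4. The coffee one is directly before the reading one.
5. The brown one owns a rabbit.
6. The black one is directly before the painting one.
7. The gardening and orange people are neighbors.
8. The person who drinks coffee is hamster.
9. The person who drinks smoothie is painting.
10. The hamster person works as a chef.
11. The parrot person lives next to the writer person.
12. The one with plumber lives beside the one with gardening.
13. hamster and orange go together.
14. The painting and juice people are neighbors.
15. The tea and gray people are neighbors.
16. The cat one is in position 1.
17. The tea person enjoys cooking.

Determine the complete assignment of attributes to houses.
Solution:

House | Color | Pet | Drink | Hobby | Job
-----------------------------------------
  1   | black | cat | tea | cooking | nurse
  2   | gray | parrot | smoothie | painting | plumber
  3   | brown | rabbit | juice | gardening | writer
  4   | orange | hamster | coffee | hiking | chef
  5   | white | dog | soda | reading | pilot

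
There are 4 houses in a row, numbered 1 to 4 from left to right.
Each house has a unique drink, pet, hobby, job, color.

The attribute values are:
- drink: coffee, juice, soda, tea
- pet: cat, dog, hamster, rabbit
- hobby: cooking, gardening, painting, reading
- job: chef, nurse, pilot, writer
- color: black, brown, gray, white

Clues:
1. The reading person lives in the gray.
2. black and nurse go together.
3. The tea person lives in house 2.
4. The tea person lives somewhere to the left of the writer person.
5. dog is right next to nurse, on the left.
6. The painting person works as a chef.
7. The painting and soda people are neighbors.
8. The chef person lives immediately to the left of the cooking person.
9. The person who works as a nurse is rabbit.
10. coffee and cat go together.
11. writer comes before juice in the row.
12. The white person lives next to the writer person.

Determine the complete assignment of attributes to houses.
Solution:

House | Drink | Pet | Hobby | Job | Color
-----------------------------------------
  1   | coffee | cat | reading | pilot | gray
  2   | tea | hamster | painting | chef | white
  3   | soda | dog | cooking | writer | brown
  4   | juice | rabbit | gardening | nurse | black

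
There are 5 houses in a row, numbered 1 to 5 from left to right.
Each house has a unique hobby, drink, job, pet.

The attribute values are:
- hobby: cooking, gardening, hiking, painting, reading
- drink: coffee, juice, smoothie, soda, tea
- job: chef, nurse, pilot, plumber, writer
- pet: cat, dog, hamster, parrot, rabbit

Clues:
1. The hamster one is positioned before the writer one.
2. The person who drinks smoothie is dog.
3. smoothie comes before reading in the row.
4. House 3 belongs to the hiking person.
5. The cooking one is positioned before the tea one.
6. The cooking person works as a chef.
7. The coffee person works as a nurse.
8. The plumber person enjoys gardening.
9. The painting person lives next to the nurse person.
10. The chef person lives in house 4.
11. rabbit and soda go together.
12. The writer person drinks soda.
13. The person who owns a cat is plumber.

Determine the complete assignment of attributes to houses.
Solution:

House | Hobby | Drink | Job | Pet
---------------------------------
  1   | painting | smoothie | pilot | dog
  2   | reading | coffee | nurse | hamster
  3   | hiking | soda | writer | rabbit
  4   | cooking | juice | chef | parrot
  5   | gardening | tea | plumber | cat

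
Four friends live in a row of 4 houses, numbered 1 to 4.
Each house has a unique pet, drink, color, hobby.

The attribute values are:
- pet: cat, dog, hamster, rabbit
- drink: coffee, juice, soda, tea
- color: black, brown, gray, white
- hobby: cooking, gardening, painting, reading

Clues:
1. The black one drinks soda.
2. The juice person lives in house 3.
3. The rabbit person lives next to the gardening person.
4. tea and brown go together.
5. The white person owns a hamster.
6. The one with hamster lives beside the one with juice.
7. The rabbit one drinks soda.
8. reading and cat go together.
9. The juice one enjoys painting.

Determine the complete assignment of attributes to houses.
Solution:

House | Pet | Drink | Color | Hobby
-----------------------------------
  1   | rabbit | soda | black | cooking
  2   | hamster | coffee | white | gardening
  3   | dog | juice | gray | painting
  4   | cat | tea | brown | reading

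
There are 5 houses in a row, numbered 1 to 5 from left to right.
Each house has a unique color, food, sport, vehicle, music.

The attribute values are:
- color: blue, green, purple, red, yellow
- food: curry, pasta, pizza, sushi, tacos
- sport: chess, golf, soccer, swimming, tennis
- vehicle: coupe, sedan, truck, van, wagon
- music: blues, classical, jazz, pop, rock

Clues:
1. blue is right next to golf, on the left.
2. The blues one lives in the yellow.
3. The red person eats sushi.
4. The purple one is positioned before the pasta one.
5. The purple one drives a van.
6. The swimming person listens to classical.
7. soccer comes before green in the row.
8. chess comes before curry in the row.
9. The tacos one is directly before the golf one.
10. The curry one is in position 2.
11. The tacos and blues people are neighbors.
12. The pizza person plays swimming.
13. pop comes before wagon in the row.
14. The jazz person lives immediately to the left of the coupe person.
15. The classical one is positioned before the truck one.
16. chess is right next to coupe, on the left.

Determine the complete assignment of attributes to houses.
Solution:

House | Color | Food | Sport | Vehicle | Music
----------------------------------------------
  1   | blue | tacos | chess | sedan | jazz
  2   | yellow | curry | golf | coupe | blues
  3   | purple | pizza | swimming | van | classical
  4   | red | sushi | soccer | truck | pop
  5   | green | pasta | tennis | wagon | rock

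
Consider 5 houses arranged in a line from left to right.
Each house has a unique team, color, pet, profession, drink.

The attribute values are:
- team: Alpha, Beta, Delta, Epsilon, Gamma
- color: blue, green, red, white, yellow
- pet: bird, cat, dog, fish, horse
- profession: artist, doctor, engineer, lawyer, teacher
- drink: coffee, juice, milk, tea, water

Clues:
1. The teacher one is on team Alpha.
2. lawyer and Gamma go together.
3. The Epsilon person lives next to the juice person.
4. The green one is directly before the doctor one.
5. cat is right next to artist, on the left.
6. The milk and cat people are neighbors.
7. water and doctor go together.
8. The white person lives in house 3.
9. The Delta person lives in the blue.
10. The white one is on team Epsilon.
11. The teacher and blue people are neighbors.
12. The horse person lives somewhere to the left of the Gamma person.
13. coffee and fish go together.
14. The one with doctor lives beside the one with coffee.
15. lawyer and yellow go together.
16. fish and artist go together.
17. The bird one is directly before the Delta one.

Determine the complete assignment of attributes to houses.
Solution:

House | Team | Color | Pet | Profession | Drink
-----------------------------------------------
  1   | Alpha | green | bird | teacher | milk
  2   | Delta | blue | cat | doctor | water
  3   | Epsilon | white | fish | artist | coffee
  4   | Beta | red | horse | engineer | juice
  5   | Gamma | yellow | dog | lawyer | tea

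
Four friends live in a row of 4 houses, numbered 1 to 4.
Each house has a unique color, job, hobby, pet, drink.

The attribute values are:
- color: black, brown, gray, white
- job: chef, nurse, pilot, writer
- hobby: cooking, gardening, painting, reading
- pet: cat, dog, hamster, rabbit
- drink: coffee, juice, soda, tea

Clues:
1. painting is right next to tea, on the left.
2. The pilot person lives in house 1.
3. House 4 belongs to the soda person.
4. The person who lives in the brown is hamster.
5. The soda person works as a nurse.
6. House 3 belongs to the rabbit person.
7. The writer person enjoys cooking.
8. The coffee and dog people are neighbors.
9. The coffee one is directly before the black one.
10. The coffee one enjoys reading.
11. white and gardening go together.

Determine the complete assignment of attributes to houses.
Solution:

House | Color | Job | Hobby | Pet | Drink
-----------------------------------------
  1   | brown | pilot | reading | hamster | coffee
  2   | black | chef | painting | dog | juice
  3   | gray | writer | cooking | rabbit | tea
  4   | white | nurse | gardening | cat | soda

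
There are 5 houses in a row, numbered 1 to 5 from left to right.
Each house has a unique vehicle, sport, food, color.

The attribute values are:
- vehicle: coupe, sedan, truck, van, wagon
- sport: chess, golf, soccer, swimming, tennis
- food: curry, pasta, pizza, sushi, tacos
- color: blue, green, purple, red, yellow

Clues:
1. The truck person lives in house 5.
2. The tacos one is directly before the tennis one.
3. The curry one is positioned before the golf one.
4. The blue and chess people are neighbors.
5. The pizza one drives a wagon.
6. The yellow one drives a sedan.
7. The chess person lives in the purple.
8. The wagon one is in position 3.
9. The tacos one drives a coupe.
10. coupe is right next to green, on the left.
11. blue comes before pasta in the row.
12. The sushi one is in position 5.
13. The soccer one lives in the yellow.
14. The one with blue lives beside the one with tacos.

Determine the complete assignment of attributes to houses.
Solution:

House | Vehicle | Sport | Food | Color
--------------------------------------
  1   | van | swimming | curry | blue
  2   | coupe | chess | tacos | purple
  3   | wagon | tennis | pizza | green
  4   | sedan | soccer | pasta | yellow
  5   | truck | golf | sushi | red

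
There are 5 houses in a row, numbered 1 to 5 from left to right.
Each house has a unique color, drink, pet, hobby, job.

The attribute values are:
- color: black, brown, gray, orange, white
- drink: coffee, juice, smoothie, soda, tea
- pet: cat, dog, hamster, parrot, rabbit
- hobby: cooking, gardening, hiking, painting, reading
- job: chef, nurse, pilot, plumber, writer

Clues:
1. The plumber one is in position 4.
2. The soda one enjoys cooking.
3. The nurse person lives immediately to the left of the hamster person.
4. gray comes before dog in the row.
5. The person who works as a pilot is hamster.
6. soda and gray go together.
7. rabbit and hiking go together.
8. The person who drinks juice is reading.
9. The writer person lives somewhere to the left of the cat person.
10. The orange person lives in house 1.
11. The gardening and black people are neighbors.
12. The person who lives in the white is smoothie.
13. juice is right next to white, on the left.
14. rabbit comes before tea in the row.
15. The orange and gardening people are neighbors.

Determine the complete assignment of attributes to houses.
Solution:

House | Color | Drink | Pet | Hobby | Job
-----------------------------------------
  1   | orange | juice | parrot | reading | nurse
  2   | white | smoothie | hamster | gardening | pilot
  3   | black | coffee | rabbit | hiking | writer
  4   | gray | soda | cat | cooking | plumber
  5   | brown | tea | dog | painting | chef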